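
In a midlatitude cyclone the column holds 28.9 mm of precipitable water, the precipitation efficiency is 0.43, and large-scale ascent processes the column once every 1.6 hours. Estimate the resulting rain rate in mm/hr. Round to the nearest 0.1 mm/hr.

R ≈ 7.8 mm/hr

Each overturning extracts ε × PW = 0.43 × 28.9 = 12.427 mm.
Rate = ε·PW / τ = 12.427 / 1.6 h = 7.8 mm/hr.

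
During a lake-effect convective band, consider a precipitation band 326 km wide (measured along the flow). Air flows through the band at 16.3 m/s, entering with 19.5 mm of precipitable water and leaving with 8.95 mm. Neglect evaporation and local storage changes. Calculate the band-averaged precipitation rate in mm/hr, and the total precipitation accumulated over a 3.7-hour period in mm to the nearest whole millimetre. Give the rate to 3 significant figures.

Column moisture flux per unit crosswind length is F = V × PW.
Inflow: F_in = 16.3 × 19.5 = 317.85 mm·m/s
Outflow: F_out = 16.3 × 8.95 = 145.885 mm·m/s
Steady-state rate R = (F_in − F_out)/L = (317.85 − 145.885) / 326000 m = 5.275e-04 mm/s.
R = 5.275e-04 × 3600 = 1.90 mm/hr.
Over 3.7 h: total = 1.90 × 3.7 = 7.03 ≈ 7 mm.

R ≈ 1.90 mm/hr; total ≈ 7 mm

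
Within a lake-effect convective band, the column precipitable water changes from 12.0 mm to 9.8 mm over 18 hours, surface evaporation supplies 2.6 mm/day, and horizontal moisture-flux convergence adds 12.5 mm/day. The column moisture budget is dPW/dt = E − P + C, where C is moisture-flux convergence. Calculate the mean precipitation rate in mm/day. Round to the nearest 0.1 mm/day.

P ≈ 18.0 mm/day

dPW/dt = (9.8 − 12.0) mm / (18/24 day) = -2.933 mm/day.
P = E + C − dPW/dt = 2.6 + (12.5) − (-2.933) = 18.0 mm/day.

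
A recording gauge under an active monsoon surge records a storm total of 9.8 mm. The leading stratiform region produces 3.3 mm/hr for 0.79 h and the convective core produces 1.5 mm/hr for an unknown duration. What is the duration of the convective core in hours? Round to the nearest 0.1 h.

duration ≈ 4.8 h

Known phases: 3.3 × 0.79 = 2.607 mm.
Remaining depth = 9.8 − 2.607 = 7.193 mm.
Duration = 7.193 / 1.5 = 4.8 h.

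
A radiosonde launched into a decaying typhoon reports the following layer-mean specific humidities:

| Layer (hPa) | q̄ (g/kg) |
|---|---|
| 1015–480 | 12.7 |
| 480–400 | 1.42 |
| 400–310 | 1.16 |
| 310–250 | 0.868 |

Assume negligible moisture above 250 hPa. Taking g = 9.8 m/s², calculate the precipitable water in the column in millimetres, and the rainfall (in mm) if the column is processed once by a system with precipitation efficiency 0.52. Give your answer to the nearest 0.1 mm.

Precipitable water is the column-integrated vapour mass per unit area: PW = (1/g) Σ q̄ Δp, with q in kg/kg and Δp in Pa (1 kg/m² of water = 1 mm).
Layer 1015–480 hPa: Δp = 535 hPa = 53500 Pa, q̄ = 0.0127 kg/kg → 0.0127 × 53500 / 9.8 = 69.33 mm
Layer 480–400 hPa: Δp = 80 hPa = 8000 Pa, q̄ = 0.00142 kg/kg → 0.00142 × 8000 / 9.8 = 1.16 mm
Layer 400–310 hPa: Δp = 90 hPa = 9000 Pa, q̄ = 0.00116 kg/kg → 0.00116 × 9000 / 9.8 = 1.07 mm
Layer 310–250 hPa: Δp = 60 hPa = 6000 Pa, q̄ = 0.000868 kg/kg → 0.000868 × 6000 / 9.8 = 0.53 mm
PW = 69.33 + 1.16 + 1.07 + 0.53 = 72.09 ≈ 72.1 mm.
Rainfall = ε × PW = 0.52 × 72.1 = 37.5 mm.

PW ≈ 72.1 mm; rainfall ≈ 37.5 mm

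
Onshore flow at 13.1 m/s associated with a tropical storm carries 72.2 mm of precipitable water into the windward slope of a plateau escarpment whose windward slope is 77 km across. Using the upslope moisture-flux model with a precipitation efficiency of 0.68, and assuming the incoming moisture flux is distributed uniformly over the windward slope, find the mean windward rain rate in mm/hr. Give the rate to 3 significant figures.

R ≈ 30.1 mm/hr

Incoming column moisture flux per unit ridge length: F = V × PW = 13.1 × 72.2 = 945.82 mm·m/s.
Spread over the 77 km slope with efficiency ε = 0.68: R = ε·F/W = 0.68 × 945.82 / 77000 m = 8.353e-03 mm/s.
R = 8.353e-03 × 3600 = 30.1 mm/hr.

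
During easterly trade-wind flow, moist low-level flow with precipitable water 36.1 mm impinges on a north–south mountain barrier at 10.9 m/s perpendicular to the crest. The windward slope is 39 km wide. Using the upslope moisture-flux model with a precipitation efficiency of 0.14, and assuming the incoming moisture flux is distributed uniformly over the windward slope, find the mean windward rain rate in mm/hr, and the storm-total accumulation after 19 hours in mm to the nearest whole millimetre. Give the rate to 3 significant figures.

Incoming column moisture flux per unit ridge length: F = V × PW = 10.9 × 36.1 = 393.49 mm·m/s.
Spread over the 39 km slope with efficiency ε = 0.14: R = ε·F/W = 0.14 × 393.49 / 39000 m = 1.413e-03 mm/s.
R = 1.413e-03 × 3600 = 5.09 mm/hr.
Over 19 h: total = 5.09 × 19 = 96.71 ≈ 97 mm.

R ≈ 5.09 mm/hr; total ≈ 97 mm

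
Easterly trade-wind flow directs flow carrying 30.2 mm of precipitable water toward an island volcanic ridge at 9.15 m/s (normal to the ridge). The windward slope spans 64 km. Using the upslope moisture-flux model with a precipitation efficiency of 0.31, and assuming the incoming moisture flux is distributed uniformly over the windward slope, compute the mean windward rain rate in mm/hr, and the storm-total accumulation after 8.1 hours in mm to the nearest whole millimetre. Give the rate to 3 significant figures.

Incoming column moisture flux per unit ridge length: F = V × PW = 9.15 × 30.2 = 276.33 mm·m/s.
Spread over the 64 km slope with efficiency ε = 0.31: R = ε·F/W = 0.31 × 276.33 / 64000 m = 1.338e-03 mm/s.
R = 1.338e-03 × 3600 = 4.82 mm/hr.
Over 8.1 h: total = 4.82 × 8.1 = 39.042 ≈ 39 mm.

R ≈ 4.82 mm/hr; total ≈ 39 mm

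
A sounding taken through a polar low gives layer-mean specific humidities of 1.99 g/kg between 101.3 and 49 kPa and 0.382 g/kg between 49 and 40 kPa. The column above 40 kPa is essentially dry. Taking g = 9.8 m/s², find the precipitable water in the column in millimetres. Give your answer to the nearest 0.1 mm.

PW ≈ 11.0 mm

Precipitable water is the column-integrated vapour mass per unit area: PW = (1/g) Σ q̄ Δp, with q in kg/kg and Δp in Pa (1 kg/m² of water = 1 mm).
Layer 101.3–49 kPa: Δp = 523 hPa = 52300 Pa, q̄ = 0.00199 kg/kg → 0.00199 × 52300 / 9.8 = 10.62 mm
Layer 49–40 kPa: Δp = 90 hPa = 9000 Pa, q̄ = 0.000382 kg/kg → 0.000382 × 9000 / 9.8 = 0.35 mm
PW = 10.62 + 0.35 = 10.97 ≈ 11.0 mm.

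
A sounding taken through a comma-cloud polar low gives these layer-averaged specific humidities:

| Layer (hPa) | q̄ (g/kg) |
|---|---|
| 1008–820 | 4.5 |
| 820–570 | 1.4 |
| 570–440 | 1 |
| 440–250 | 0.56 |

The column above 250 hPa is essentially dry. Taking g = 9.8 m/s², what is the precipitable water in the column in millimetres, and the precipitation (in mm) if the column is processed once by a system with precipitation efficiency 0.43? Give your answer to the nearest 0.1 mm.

Precipitable water is the column-integrated vapour mass per unit area: PW = (1/g) Σ q̄ Δp, with q in kg/kg and Δp in Pa (1 kg/m² of water = 1 mm).
Layer 1008–820 hPa: Δp = 188 hPa = 18800 Pa, q̄ = 0.0045 kg/kg → 0.0045 × 18800 / 9.8 = 8.63 mm
Layer 820–570 hPa: Δp = 250 hPa = 25000 Pa, q̄ = 0.0014 kg/kg → 0.0014 × 25000 / 9.8 = 3.57 mm
Layer 570–440 hPa: Δp = 130 hPa = 13000 Pa, q̄ = 0.001 kg/kg → 0.001 × 13000 / 9.8 = 1.33 mm
Layer 440–250 hPa: Δp = 190 hPa = 19000 Pa, q̄ = 0.00056 kg/kg → 0.00056 × 19000 / 9.8 = 1.09 mm
PW = 8.63 + 3.57 + 1.33 + 1.09 = 14.62 ≈ 14.6 mm.
Precipitation = ε × PW = 0.43 × 14.6 = 6.3 mm.

PW ≈ 14.6 mm; precipitation ≈ 6.3 mm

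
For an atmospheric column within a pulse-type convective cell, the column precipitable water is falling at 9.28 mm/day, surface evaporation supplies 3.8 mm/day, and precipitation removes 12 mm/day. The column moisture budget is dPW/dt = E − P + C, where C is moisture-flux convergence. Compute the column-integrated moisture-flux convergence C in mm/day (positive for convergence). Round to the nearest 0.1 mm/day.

dPW/dt = -9.28 mm/day.
C = dPW/dt − E + P = (-9.28) − 3.8 + 12 = -1.1 mm/day.

C ≈ -1.1 mm/day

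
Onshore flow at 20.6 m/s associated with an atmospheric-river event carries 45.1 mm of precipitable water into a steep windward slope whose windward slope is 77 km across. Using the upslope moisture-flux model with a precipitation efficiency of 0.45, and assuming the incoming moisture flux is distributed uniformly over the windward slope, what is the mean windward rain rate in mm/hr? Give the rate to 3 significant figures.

Incoming column moisture flux per unit ridge length: F = V × PW = 20.6 × 45.1 = 929.06 mm·m/s.
Spread over the 77 km slope with efficiency ε = 0.45: R = ε·F/W = 0.45 × 929.06 / 77000 m = 5.430e-03 mm/s.
R = 5.430e-03 × 3600 = 19.5 mm/hr.

R ≈ 19.5 mm/hr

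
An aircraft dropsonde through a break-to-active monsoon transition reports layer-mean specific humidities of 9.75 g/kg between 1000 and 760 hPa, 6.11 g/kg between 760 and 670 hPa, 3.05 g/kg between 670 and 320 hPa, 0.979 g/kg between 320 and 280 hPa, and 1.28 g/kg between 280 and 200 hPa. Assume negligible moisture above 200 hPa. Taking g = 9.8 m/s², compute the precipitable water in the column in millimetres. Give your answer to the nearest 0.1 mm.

PW ≈ 41.8 mm

Precipitable water is the column-integrated vapour mass per unit area: PW = (1/g) Σ q̄ Δp, with q in kg/kg and Δp in Pa (1 kg/m² of water = 1 mm).
Layer 1000–760 hPa: Δp = 240 hPa = 24000 Pa, q̄ = 0.00975 kg/kg → 0.00975 × 24000 / 9.8 = 23.88 mm
Layer 760–670 hPa: Δp = 90 hPa = 9000 Pa, q̄ = 0.00611 kg/kg → 0.00611 × 9000 / 9.8 = 5.61 mm
Layer 670–320 hPa: Δp = 350 hPa = 35000 Pa, q̄ = 0.00305 kg/kg → 0.00305 × 35000 / 9.8 = 10.89 mm
Layer 320–280 hPa: Δp = 40 hPa = 4000 Pa, q̄ = 0.000979 kg/kg → 0.000979 × 4000 / 9.8 = 0.40 mm
Layer 280–200 hPa: Δp = 80 hPa = 8000 Pa, q̄ = 0.00128 kg/kg → 0.00128 × 8000 / 9.8 = 1.04 mm
PW = 23.88 + 5.61 + 10.89 + 0.40 + 1.04 = 41.82 ≈ 41.8 mm.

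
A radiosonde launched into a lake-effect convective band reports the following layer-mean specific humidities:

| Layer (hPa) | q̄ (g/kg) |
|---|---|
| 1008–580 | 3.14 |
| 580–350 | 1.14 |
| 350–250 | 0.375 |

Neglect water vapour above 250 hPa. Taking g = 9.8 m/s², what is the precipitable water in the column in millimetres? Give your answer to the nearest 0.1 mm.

PW ≈ 16.8 mm

Precipitable water is the column-integrated vapour mass per unit area: PW = (1/g) Σ q̄ Δp, with q in kg/kg and Δp in Pa (1 kg/m² of water = 1 mm).
Layer 1008–580 hPa: Δp = 428 hPa = 42800 Pa, q̄ = 0.00314 kg/kg → 0.00314 × 42800 / 9.8 = 13.71 mm
Layer 580–350 hPa: Δp = 230 hPa = 23000 Pa, q̄ = 0.00114 kg/kg → 0.00114 × 23000 / 9.8 = 2.68 mm
Layer 350–250 hPa: Δp = 100 hPa = 10000 Pa, q̄ = 0.000375 kg/kg → 0.000375 × 10000 / 9.8 = 0.38 mm
PW = 13.71 + 2.68 + 0.38 = 16.77 ≈ 16.8 mm.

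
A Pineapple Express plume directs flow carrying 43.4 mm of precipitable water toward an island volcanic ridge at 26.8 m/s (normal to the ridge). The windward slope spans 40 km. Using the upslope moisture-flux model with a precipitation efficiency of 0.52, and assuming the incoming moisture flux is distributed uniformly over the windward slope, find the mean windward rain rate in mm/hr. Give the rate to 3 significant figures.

Incoming column moisture flux per unit ridge length: F = V × PW = 26.8 × 43.4 = 1163.12 mm·m/s.
Spread over the 40 km slope with efficiency ε = 0.52: R = ε·F/W = 0.52 × 1163.12 / 40000 m = 1.512e-02 mm/s.
R = 1.512e-02 × 3600 = 54.4 mm/hr.

R ≈ 54.4 mm/hr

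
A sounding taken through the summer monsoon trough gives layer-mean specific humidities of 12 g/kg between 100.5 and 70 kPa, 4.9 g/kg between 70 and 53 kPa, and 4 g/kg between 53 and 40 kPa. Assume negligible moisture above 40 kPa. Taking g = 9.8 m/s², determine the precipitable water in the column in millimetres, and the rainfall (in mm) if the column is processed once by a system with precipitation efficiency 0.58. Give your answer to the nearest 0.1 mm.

PW ≈ 51.2 mm; rainfall ≈ 29.7 mm

Precipitable water is the column-integrated vapour mass per unit area: PW = (1/g) Σ q̄ Δp, with q in kg/kg and Δp in Pa (1 kg/m² of water = 1 mm).
Layer 100.5–70 kPa: Δp = 305 hPa = 30500 Pa, q̄ = 0.012 kg/kg → 0.012 × 30500 / 9.8 = 37.35 mm
Layer 70–53 kPa: Δp = 170 hPa = 17000 Pa, q̄ = 0.0049 kg/kg → 0.0049 × 17000 / 9.8 = 8.50 mm
Layer 53–40 kPa: Δp = 130 hPa = 13000 Pa, q̄ = 0.004 kg/kg → 0.004 × 13000 / 9.8 = 5.31 mm
PW = 37.35 + 8.50 + 5.31 = 51.16 ≈ 51.2 mm.
Rainfall = ε × PW = 0.58 × 51.2 = 29.7 mm.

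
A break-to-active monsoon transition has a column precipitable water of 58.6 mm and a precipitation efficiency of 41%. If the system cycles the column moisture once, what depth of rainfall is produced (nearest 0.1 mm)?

rainfall ≈ 24.0 mm

Rainfall = ε × PW = 0.41 × 58.6 = 24.0 mm.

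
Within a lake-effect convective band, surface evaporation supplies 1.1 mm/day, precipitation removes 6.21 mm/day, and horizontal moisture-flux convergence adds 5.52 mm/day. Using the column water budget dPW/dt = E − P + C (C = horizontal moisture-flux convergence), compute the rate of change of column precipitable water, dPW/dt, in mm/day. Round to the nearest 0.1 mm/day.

dPW/dt = E − P + C = 1.1 − 6.21 + (5.52) = 0.4 mm/day.

dPW/dt ≈ 0.4 mm/day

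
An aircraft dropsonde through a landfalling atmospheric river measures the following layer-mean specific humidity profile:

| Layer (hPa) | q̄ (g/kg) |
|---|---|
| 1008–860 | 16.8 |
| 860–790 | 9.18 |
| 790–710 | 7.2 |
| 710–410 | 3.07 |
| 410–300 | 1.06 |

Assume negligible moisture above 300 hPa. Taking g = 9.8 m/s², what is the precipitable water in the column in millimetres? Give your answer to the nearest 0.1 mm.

PW ≈ 48.4 mm

Precipitable water is the column-integrated vapour mass per unit area: PW = (1/g) Σ q̄ Δp, with q in kg/kg and Δp in Pa (1 kg/m² of water = 1 mm).
Layer 1008–860 hPa: Δp = 148 hPa = 14800 Pa, q̄ = 0.0168 kg/kg → 0.0168 × 14800 / 9.8 = 25.37 mm
Layer 860–790 hPa: Δp = 70 hPa = 7000 Pa, q̄ = 0.00918 kg/kg → 0.00918 × 7000 / 9.8 = 6.56 mm
Layer 790–710 hPa: Δp = 80 hPa = 8000 Pa, q̄ = 0.0072 kg/kg → 0.0072 × 8000 / 9.8 = 5.88 mm
Layer 710–410 hPa: Δp = 300 hPa = 30000 Pa, q̄ = 0.00307 kg/kg → 0.00307 × 30000 / 9.8 = 9.40 mm
Layer 410–300 hPa: Δp = 110 hPa = 11000 Pa, q̄ = 0.00106 kg/kg → 0.00106 × 11000 / 9.8 = 1.19 mm
PW = 25.37 + 6.56 + 5.88 + 9.40 + 1.19 = 48.40 ≈ 48.4 mm.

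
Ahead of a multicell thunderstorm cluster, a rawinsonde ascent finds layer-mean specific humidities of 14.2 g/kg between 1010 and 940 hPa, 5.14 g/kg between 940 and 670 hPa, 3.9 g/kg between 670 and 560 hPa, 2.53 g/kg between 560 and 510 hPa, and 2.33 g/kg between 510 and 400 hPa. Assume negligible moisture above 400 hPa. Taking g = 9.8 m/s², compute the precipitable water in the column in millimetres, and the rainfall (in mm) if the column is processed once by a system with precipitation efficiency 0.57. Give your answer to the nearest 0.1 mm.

PW ≈ 32.6 mm; rainfall ≈ 18.6 mm

Precipitable water is the column-integrated vapour mass per unit area: PW = (1/g) Σ q̄ Δp, with q in kg/kg and Δp in Pa (1 kg/m² of water = 1 mm).
Layer 1010–940 hPa: Δp = 70 hPa = 7000 Pa, q̄ = 0.0142 kg/kg → 0.0142 × 7000 / 9.8 = 10.14 mm
Layer 940–670 hPa: Δp = 270 hPa = 27000 Pa, q̄ = 0.00514 kg/kg → 0.00514 × 27000 / 9.8 = 14.16 mm
Layer 670–560 hPa: Δp = 110 hPa = 11000 Pa, q̄ = 0.0039 kg/kg → 0.0039 × 11000 / 9.8 = 4.38 mm
Layer 560–510 hPa: Δp = 50 hPa = 5000 Pa, q̄ = 0.00253 kg/kg → 0.00253 × 5000 / 9.8 = 1.29 mm
Layer 510–400 hPa: Δp = 110 hPa = 11000 Pa, q̄ = 0.00233 kg/kg → 0.00233 × 11000 / 9.8 = 2.62 mm
PW = 10.14 + 14.16 + 4.38 + 1.29 + 2.62 = 32.59 ≈ 32.6 mm.
Rainfall = ε × PW = 0.57 × 32.6 = 18.6 mm.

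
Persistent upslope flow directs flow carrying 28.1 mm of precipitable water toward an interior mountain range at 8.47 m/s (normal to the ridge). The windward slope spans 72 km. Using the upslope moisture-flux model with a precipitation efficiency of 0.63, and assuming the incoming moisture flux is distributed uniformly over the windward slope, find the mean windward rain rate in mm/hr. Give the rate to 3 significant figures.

R ≈ 7.50 mm/hr

Incoming column moisture flux per unit ridge length: F = V × PW = 8.47 × 28.1 = 238.007 mm·m/s.
Spread over the 72 km slope with efficiency ε = 0.63: R = ε·F/W = 0.63 × 238.007 / 72000 m = 2.083e-03 mm/s.
R = 2.083e-03 × 3600 = 7.50 mm/hr.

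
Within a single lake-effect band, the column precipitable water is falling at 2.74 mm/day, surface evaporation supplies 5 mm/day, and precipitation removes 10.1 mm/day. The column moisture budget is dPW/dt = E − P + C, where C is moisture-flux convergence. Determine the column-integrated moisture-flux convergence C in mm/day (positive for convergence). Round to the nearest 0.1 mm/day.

dPW/dt = -2.74 mm/day.
C = dPW/dt − E + P = (-2.74) − 5 + 10.1 = 2.4 mm/day.

C ≈ 2.4 mm/day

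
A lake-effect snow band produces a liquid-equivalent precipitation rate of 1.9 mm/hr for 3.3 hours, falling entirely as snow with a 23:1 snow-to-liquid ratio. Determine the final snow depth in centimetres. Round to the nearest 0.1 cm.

snow depth ≈ 14.4 cm

Liquid-equivalent depth = 1.9 × 3.3 = 6.27 mm.
Snow depth = 6.27 mm × 23 = 144.21 mm = 14.4 cm.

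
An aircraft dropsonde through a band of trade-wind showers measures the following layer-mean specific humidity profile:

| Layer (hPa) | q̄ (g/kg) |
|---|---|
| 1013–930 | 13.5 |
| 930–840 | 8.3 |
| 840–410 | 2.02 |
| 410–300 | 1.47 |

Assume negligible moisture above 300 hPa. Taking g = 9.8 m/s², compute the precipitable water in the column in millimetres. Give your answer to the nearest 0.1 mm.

PW ≈ 29.6 mm

Precipitable water is the column-integrated vapour mass per unit area: PW = (1/g) Σ q̄ Δp, with q in kg/kg and Δp in Pa (1 kg/m² of water = 1 mm).
Layer 1013–930 hPa: Δp = 83 hPa = 8300 Pa, q̄ = 0.0135 kg/kg → 0.0135 × 8300 / 9.8 = 11.43 mm
Layer 930–840 hPa: Δp = 90 hPa = 9000 Pa, q̄ = 0.0083 kg/kg → 0.0083 × 9000 / 9.8 = 7.62 mm
Layer 840–410 hPa: Δp = 430 hPa = 43000 Pa, q̄ = 0.00202 kg/kg → 0.00202 × 43000 / 9.8 = 8.86 mm
Layer 410–300 hPa: Δp = 110 hPa = 11000 Pa, q̄ = 0.00147 kg/kg → 0.00147 × 11000 / 9.8 = 1.65 mm
PW = 11.43 + 7.62 + 8.86 + 1.65 = 29.56 ≈ 29.6 mm.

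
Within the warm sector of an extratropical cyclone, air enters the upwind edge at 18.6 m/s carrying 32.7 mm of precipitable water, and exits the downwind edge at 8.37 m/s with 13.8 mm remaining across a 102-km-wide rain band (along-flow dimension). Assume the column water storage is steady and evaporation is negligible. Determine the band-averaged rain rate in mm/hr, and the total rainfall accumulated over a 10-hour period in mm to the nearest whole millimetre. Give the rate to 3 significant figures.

Column moisture flux per unit crosswind length is F = V × PW.
Inflow: F_in = 18.6 × 32.7 = 608.22 mm·m/s
Outflow: F_out = 8.37 × 13.8 = 115.506 mm·m/s
Steady-state rate R = (F_in − F_out)/L = (608.22 − 115.506) / 102000 m = 4.831e-03 mm/s.
R = 4.831e-03 × 3600 = 17.4 mm/hr.
Over 10 h: total = 17.4 × 10 = 174 mm.

R ≈ 17.4 mm/hr; total ≈ 174 mm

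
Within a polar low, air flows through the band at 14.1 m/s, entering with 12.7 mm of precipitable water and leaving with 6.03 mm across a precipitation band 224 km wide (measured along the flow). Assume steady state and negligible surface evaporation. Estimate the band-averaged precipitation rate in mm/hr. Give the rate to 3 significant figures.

Column moisture flux per unit crosswind length is F = V × PW.
Inflow: F_in = 14.1 × 12.7 = 179.07 mm·m/s
Outflow: F_out = 14.1 × 6.03 = 85.023 mm·m/s
Steady-state rate R = (F_in − F_out)/L = (179.07 − 85.023) / 224000 m = 4.199e-04 mm/s.
R = 4.199e-04 × 3600 = 1.51 mm/hr.

R ≈ 1.51 mm/hr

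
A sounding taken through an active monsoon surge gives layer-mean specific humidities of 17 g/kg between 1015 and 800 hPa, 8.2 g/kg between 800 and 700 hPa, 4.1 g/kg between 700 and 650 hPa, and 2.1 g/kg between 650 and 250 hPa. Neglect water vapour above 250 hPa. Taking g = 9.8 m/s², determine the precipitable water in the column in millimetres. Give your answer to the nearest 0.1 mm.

PW ≈ 56.3 mm

Precipitable water is the column-integrated vapour mass per unit area: PW = (1/g) Σ q̄ Δp, with q in kg/kg and Δp in Pa (1 kg/m² of water = 1 mm).
Layer 1015–800 hPa: Δp = 215 hPa = 21500 Pa, q̄ = 0.017 kg/kg → 0.017 × 21500 / 9.8 = 37.30 mm
Layer 800–700 hPa: Δp = 100 hPa = 10000 Pa, q̄ = 0.0082 kg/kg → 0.0082 × 10000 / 9.8 = 8.37 mm
Layer 700–650 hPa: Δp = 50 hPa = 5000 Pa, q̄ = 0.0041 kg/kg → 0.0041 × 5000 / 9.8 = 2.09 mm
Layer 650–250 hPa: Δp = 400 hPa = 40000 Pa, q̄ = 0.0021 kg/kg → 0.0021 × 40000 / 9.8 = 8.57 mm
PW = 37.30 + 8.37 + 2.09 + 8.57 = 56.33 ≈ 56.3 mm.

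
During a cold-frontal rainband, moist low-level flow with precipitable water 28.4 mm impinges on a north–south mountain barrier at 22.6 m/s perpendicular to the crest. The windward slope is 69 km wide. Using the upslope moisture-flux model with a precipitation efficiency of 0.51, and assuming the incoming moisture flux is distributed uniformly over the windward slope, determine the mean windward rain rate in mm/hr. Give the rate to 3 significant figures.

R ≈ 17.1 mm/hr

Incoming column moisture flux per unit ridge length: F = V × PW = 22.6 × 28.4 = 641.84 mm·m/s.
Spread over the 69 km slope with efficiency ε = 0.51: R = ε·F/W = 0.51 × 641.84 / 69000 m = 4.744e-03 mm/s.
R = 4.744e-03 × 3600 = 17.1 mm/hr.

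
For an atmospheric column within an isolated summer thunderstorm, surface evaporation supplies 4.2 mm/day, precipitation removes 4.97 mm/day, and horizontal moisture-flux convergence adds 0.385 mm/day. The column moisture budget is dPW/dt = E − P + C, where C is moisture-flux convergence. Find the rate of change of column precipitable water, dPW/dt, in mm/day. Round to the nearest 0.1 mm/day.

dPW/dt = E − P + C = 4.2 − 4.97 + (0.385) = -0.4 mm/day.

dPW/dt ≈ -0.4 mm/day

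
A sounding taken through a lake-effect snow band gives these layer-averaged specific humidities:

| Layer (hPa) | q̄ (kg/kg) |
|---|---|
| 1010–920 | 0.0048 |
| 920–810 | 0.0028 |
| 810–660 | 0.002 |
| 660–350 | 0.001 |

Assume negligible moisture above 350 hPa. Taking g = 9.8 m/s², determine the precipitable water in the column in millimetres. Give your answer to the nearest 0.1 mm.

Precipitable water is the column-integrated vapour mass per unit area: PW = (1/g) Σ q̄ Δp, with q in kg/kg and Δp in Pa (1 kg/m² of water = 1 mm).
Layer 1010–920 hPa: Δp = 90 hPa = 9000 Pa, q̄ = 0.0048 kg/kg → 0.0048 × 9000 / 9.8 = 4.41 mm
Layer 920–810 hPa: Δp = 110 hPa = 11000 Pa, q̄ = 0.0028 kg/kg → 0.0028 × 11000 / 9.8 = 3.14 mm
Layer 810–660 hPa: Δp = 150 hPa = 15000 Pa, q̄ = 0.002 kg/kg → 0.002 × 15000 / 9.8 = 3.06 mm
Layer 660–350 hPa: Δp = 310 hPa = 31000 Pa, q̄ = 0.001 kg/kg → 0.001 × 31000 / 9.8 = 3.16 mm
PW = 4.41 + 3.14 + 3.06 + 3.16 = 13.77 ≈ 13.8 mm.

PW ≈ 13.8 mm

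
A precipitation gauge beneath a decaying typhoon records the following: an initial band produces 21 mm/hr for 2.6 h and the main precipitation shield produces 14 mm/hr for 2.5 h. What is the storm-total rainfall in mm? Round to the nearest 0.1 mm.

Total = Σ Rᵢ Δtᵢ = 21 × 2.6 + 14 × 2.5
      = 54.6 + 35 = 89.6 mm.

total ≈ 89.6 mm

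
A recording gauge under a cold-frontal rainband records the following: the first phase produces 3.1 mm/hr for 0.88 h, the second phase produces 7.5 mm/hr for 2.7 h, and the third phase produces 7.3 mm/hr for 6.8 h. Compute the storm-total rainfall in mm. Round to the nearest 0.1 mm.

Total = Σ Rᵢ Δtᵢ = 3.1 × 0.88 + 7.5 × 2.7 + 7.3 × 6.8
      = 2.728 + 20.25 + 49.64 = 72.6 mm.

total ≈ 72.6 mm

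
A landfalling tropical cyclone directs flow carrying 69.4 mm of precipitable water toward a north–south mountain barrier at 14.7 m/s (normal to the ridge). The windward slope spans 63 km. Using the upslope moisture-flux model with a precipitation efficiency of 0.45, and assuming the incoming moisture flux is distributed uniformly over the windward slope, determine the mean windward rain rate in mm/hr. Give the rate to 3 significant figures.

R ≈ 26.2 mm/hr

Incoming column moisture flux per unit ridge length: F = V × PW = 14.7 × 69.4 = 1020.18 mm·m/s.
Spread over the 63 km slope with efficiency ε = 0.45: R = ε·F/W = 0.45 × 1020.18 / 63000 m = 7.287e-03 mm/s.
R = 7.287e-03 × 3600 = 26.2 mm/hr.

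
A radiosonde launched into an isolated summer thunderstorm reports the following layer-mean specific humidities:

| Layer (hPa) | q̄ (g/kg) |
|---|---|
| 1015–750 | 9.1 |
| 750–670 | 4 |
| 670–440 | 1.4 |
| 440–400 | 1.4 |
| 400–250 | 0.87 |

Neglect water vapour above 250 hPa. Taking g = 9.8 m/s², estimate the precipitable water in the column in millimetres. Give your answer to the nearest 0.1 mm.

PW ≈ 33.1 mm

Precipitable water is the column-integrated vapour mass per unit area: PW = (1/g) Σ q̄ Δp, with q in kg/kg and Δp in Pa (1 kg/m² of water = 1 mm).
Layer 1015–750 hPa: Δp = 265 hPa = 26500 Pa, q̄ = 0.0091 kg/kg → 0.0091 × 26500 / 9.8 = 24.61 mm
Layer 750–670 hPa: Δp = 80 hPa = 8000 Pa, q̄ = 0.004 kg/kg → 0.004 × 8000 / 9.8 = 3.27 mm
Layer 670–440 hPa: Δp = 230 hPa = 23000 Pa, q̄ = 0.0014 kg/kg → 0.0014 × 23000 / 9.8 = 3.29 mm
Layer 440–400 hPa: Δp = 40 hPa = 4000 Pa, q̄ = 0.0014 kg/kg → 0.0014 × 4000 / 9.8 = 0.57 mm
Layer 400–250 hPa: Δp = 150 hPa = 15000 Pa, q̄ = 0.00087 kg/kg → 0.00087 × 15000 / 9.8 = 1.33 mm
PW = 24.61 + 3.27 + 3.29 + 0.57 + 1.33 = 33.07 ≈ 33.1 mm.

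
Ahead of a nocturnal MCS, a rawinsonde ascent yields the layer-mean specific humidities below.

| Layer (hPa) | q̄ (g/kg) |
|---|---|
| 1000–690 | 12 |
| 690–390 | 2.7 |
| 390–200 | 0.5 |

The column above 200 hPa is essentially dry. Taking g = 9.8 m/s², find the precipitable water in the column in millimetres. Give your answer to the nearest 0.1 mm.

Precipitable water is the column-integrated vapour mass per unit area: PW = (1/g) Σ q̄ Δp, with q in kg/kg and Δp in Pa (1 kg/m² of water = 1 mm).
Layer 1000–690 hPa: Δp = 310 hPa = 31000 Pa, q̄ = 0.012 kg/kg → 0.012 × 31000 / 9.8 = 37.96 mm
Layer 690–390 hPa: Δp = 300 hPa = 30000 Pa, q̄ = 0.0027 kg/kg → 0.0027 × 30000 / 9.8 = 8.27 mm
Layer 390–200 hPa: Δp = 190 hPa = 19000 Pa, q̄ = 0.0005 kg/kg → 0.0005 × 19000 / 9.8 = 0.97 mm
PW = 37.96 + 8.27 + 0.97 = 47.20 ≈ 47.2 mm.

PW ≈ 47.2 mm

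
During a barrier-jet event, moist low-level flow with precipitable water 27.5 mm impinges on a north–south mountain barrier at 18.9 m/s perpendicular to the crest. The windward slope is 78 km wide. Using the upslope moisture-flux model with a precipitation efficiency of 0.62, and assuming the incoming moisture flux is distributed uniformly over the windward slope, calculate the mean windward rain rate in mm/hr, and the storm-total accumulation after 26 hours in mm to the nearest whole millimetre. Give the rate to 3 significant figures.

Incoming column moisture flux per unit ridge length: F = V × PW = 18.9 × 27.5 = 519.75 mm·m/s.
Spread over the 78 km slope with efficiency ε = 0.62: R = ε·F/W = 0.62 × 519.75 / 78000 m = 4.131e-03 mm/s.
R = 4.131e-03 × 3600 = 14.9 mm/hr.
Over 26 h: total = 14.9 × 26 = 387.4 ≈ 387 mm.

R ≈ 14.9 mm/hr; total ≈ 387 mm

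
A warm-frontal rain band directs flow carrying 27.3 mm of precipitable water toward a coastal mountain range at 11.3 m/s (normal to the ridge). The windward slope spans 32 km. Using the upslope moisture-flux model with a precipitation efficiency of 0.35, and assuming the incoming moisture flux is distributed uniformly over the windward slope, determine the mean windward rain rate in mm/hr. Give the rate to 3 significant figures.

R ≈ 12.1 mm/hr

Incoming column moisture flux per unit ridge length: F = V × PW = 11.3 × 27.3 = 308.49 mm·m/s.
Spread over the 32 km slope with efficiency ε = 0.35: R = ε·F/W = 0.35 × 308.49 / 32000 m = 3.374e-03 mm/s.
R = 3.374e-03 × 3600 = 12.1 mm/hr.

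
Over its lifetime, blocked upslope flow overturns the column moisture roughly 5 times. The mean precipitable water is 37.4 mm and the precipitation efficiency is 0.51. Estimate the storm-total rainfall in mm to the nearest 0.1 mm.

Each cycle deposits ε × PW = 0.51 × 37.4 = 19.074 mm.
Over 5 cycles: 5 × 19.074 = 95.4 mm.

rainfall ≈ 95.4 mm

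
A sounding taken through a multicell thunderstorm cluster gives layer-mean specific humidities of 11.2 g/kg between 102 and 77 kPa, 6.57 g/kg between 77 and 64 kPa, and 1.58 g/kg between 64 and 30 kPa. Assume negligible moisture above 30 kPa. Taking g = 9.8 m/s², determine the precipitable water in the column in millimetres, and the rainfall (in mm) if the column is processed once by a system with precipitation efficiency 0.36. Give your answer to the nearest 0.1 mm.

Precipitable water is the column-integrated vapour mass per unit area: PW = (1/g) Σ q̄ Δp, with q in kg/kg and Δp in Pa (1 kg/m² of water = 1 mm).
Layer 102–77 kPa: Δp = 250 hPa = 25000 Pa, q̄ = 0.0112 kg/kg → 0.0112 × 25000 / 9.8 = 28.57 mm
Layer 77–64 kPa: Δp = 130 hPa = 13000 Pa, q̄ = 0.00657 kg/kg → 0.00657 × 13000 / 9.8 = 8.72 mm
Layer 64–30 kPa: Δp = 340 hPa = 34000 Pa, q̄ = 0.00158 kg/kg → 0.00158 × 34000 / 9.8 = 5.48 mm
PW = 28.57 + 8.72 + 5.48 = 42.77 ≈ 42.8 mm.
Rainfall = ε × PW = 0.36 × 42.8 = 15.4 mm.

PW ≈ 42.8 mm; rainfall ≈ 15.4 mm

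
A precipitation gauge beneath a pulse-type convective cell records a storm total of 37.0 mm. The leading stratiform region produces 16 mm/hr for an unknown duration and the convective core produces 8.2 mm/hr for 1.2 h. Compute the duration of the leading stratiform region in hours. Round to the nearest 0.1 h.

Known phases: 8.2 × 1.2 = 9.84 mm.
Remaining depth = 37.0 − 9.84 = 27.16 mm.
Duration = 27.16 / 16 = 1.7 h.

duration ≈ 1.7 h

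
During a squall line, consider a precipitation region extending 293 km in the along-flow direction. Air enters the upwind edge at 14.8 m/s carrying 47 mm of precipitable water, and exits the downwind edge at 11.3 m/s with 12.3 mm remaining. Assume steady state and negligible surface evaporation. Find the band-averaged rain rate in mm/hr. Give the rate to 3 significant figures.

Column moisture flux per unit crosswind length is F = V × PW.
Inflow: F_in = 14.8 × 47 = 695.6 mm·m/s
Outflow: F_out = 11.3 × 12.3 = 138.99 mm·m/s
Steady-state rate R = (F_in − F_out)/L = (695.6 − 138.99) / 293000 m = 1.900e-03 mm/s.
R = 1.900e-03 × 3600 = 6.84 mm/hr.

R ≈ 6.84 mm/hr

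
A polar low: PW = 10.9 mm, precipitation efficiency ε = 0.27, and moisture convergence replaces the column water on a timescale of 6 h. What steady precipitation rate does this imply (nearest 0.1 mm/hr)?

R ≈ 0.5 mm/hr

Each overturning extracts ε × PW = 0.27 × 10.9 = 2.943 mm.
Rate = ε·PW / τ = 2.943 / 6 h = 0.5 mm/hr.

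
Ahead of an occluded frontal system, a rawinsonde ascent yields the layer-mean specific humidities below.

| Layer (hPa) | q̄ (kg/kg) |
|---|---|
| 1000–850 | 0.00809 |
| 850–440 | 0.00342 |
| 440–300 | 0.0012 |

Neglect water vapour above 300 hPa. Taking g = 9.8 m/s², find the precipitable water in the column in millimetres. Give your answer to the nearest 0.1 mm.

Precipitable water is the column-integrated vapour mass per unit area: PW = (1/g) Σ q̄ Δp, with q in kg/kg and Δp in Pa (1 kg/m² of water = 1 mm).
Layer 1000–850 hPa: Δp = 150 hPa = 15000 Pa, q̄ = 0.00809 kg/kg → 0.00809 × 15000 / 9.8 = 12.38 mm
Layer 850–440 hPa: Δp = 410 hPa = 41000 Pa, q̄ = 0.00342 kg/kg → 0.00342 × 41000 / 9.8 = 14.31 mm
Layer 440–300 hPa: Δp = 140 hPa = 14000 Pa, q̄ = 0.0012 kg/kg → 0.0012 × 14000 / 9.8 = 1.71 mm
PW = 12.38 + 14.31 + 1.71 = 28.40 ≈ 28.4 mm.

PW ≈ 28.4 mm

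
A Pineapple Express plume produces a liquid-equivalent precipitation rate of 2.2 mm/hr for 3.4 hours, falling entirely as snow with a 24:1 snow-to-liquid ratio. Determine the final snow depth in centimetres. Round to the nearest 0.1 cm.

snow depth ≈ 18.0 cm

Liquid-equivalent depth = 2.2 × 3.4 = 7.48 mm.
Snow depth = 7.48 mm × 24 = 179.52 mm = 18.0 cm.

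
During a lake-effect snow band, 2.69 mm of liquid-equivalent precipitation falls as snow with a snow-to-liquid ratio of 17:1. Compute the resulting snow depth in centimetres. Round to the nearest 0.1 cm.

snow depth ≈ 4.6 cm

Snow depth = liquid × ratio = 2.69 mm × 17 = 45.73 mm = 4.6 cm.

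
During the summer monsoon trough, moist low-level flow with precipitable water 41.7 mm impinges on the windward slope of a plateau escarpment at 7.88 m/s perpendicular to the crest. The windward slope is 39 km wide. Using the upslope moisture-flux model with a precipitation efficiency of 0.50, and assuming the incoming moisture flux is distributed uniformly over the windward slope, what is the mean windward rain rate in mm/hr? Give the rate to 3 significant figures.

R ≈ 15.2 mm/hr

Incoming column moisture flux per unit ridge length: F = V × PW = 7.88 × 41.7 = 328.596 mm·m/s.
Spread over the 39 km slope with efficiency ε = 0.50: R = ε·F/W = 0.50 × 328.596 / 39000 m = 4.213e-03 mm/s.
R = 4.213e-03 × 3600 = 15.2 mm/hr.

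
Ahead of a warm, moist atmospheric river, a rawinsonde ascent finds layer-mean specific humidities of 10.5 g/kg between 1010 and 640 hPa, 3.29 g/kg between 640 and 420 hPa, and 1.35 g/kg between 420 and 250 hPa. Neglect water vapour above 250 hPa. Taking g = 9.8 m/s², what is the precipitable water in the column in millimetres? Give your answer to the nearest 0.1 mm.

Precipitable water is the column-integrated vapour mass per unit area: PW = (1/g) Σ q̄ Δp, with q in kg/kg and Δp in Pa (1 kg/m² of water = 1 mm).
Layer 1010–640 hPa: Δp = 370 hPa = 37000 Pa, q̄ = 0.0105 kg/kg → 0.0105 × 37000 / 9.8 = 39.64 mm
Layer 640–420 hPa: Δp = 220 hPa = 22000 Pa, q̄ = 0.00329 kg/kg → 0.00329 × 22000 / 9.8 = 7.39 mm
Layer 420–250 hPa: Δp = 170 hPa = 17000 Pa, q̄ = 0.00135 kg/kg → 0.00135 × 17000 / 9.8 = 2.34 mm
PW = 39.64 + 7.39 + 2.34 = 49.37 ≈ 49.4 mm.

PW ≈ 49.4 mm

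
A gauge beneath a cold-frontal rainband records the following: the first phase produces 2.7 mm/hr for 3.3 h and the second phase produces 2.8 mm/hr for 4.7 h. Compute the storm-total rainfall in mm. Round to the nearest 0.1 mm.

Total = Σ Rᵢ Δtᵢ = 2.7 × 3.3 + 2.8 × 4.7
      = 8.91 + 13.16 = 22.1 mm.

total ≈ 22.1 mm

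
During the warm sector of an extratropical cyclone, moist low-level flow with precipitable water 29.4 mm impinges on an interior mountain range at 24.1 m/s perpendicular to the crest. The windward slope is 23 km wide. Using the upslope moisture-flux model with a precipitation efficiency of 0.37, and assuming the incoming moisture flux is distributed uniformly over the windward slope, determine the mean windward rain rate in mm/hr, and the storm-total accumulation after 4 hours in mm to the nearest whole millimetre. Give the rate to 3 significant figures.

R ≈ 41.0 mm/hr; total ≈ 164 mm

Incoming column moisture flux per unit ridge length: F = V × PW = 24.1 × 29.4 = 708.54 mm·m/s.
Spread over the 23 km slope with efficiency ε = 0.37: R = ε·F/W = 0.37 × 708.54 / 23000 m = 1.140e-02 mm/s.
R = 1.140e-02 × 3600 = 41.0 mm/hr.
Over 4 h: total = 41.0 × 4 = 164 mm.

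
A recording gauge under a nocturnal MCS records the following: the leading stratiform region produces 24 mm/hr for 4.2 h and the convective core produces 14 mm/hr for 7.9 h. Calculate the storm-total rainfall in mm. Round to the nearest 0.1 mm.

total ≈ 211.4 mm

Total = Σ Rᵢ Δtᵢ = 24 × 4.2 + 14 × 7.9
      = 100.8 + 110.6 = 211.4 mm.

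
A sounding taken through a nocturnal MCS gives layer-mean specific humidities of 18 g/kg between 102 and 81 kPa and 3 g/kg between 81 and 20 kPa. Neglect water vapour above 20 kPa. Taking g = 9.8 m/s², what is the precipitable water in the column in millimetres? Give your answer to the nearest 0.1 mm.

PW ≈ 57.2 mm

Precipitable water is the column-integrated vapour mass per unit area: PW = (1/g) Σ q̄ Δp, with q in kg/kg and Δp in Pa (1 kg/m² of water = 1 mm).
Layer 102–81 kPa: Δp = 210 hPa = 21000 Pa, q̄ = 0.018 kg/kg → 0.018 × 21000 / 9.8 = 38.57 mm
Layer 81–20 kPa: Δp = 610 hPa = 61000 Pa, q̄ = 0.003 kg/kg → 0.003 × 61000 / 9.8 = 18.67 mm
PW = 38.57 + 18.67 = 57.24 ≈ 57.2 mm.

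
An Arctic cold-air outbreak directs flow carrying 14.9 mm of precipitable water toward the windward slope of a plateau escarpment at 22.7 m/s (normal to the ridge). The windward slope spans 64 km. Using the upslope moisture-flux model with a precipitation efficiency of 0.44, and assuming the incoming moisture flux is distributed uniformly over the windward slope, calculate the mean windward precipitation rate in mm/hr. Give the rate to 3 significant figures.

Incoming column moisture flux per unit ridge length: F = V × PW = 22.7 × 14.9 = 338.23 mm·m/s.
Spread over the 64 km slope with efficiency ε = 0.44: R = ε·F/W = 0.44 × 338.23 / 64000 m = 2.325e-03 mm/s.
R = 2.325e-03 × 3600 = 8.37 mm/hr.

R ≈ 8.37 mm/hr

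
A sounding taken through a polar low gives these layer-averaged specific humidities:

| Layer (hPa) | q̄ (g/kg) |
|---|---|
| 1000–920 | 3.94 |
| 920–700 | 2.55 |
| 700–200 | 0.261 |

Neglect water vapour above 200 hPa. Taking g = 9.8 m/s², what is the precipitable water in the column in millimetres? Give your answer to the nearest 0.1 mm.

Precipitable water is the column-integrated vapour mass per unit area: PW = (1/g) Σ q̄ Δp, with q in kg/kg and Δp in Pa (1 kg/m² of water = 1 mm).
Layer 1000–920 hPa: Δp = 80 hPa = 8000 Pa, q̄ = 0.00394 kg/kg → 0.00394 × 8000 / 9.8 = 3.22 mm
Layer 920–700 hPa: Δp = 220 hPa = 22000 Pa, q̄ = 0.00255 kg/kg → 0.00255 × 22000 / 9.8 = 5.72 mm
Layer 700–200 hPa: Δp = 500 hPa = 50000 Pa, q̄ = 0.000261 kg/kg → 0.000261 × 50000 / 9.8 = 1.33 mm
PW = 3.22 + 5.72 + 1.33 = 10.27 ≈ 10.3 mm.

PW ≈ 10.3 mm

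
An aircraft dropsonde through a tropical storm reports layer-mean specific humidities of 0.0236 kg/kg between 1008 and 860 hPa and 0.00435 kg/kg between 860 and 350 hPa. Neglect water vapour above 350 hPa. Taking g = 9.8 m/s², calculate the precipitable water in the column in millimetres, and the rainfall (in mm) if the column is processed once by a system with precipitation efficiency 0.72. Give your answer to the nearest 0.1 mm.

PW ≈ 58.3 mm; rainfall ≈ 42.0 mm

Precipitable water is the column-integrated vapour mass per unit area: PW = (1/g) Σ q̄ Δp, with q in kg/kg and Δp in Pa (1 kg/m² of water = 1 mm).
Layer 1008–860 hPa: Δp = 148 hPa = 14800 Pa, q̄ = 0.0236 kg/kg → 0.0236 × 14800 / 9.8 = 35.64 mm
Layer 860–350 hPa: Δp = 510 hPa = 51000 Pa, q̄ = 0.00435 kg/kg → 0.00435 × 51000 / 9.8 = 22.64 mm
PW = 35.64 + 22.64 = 58.28 ≈ 58.3 mm.
Rainfall = ε × PW = 0.72 × 58.3 = 42.0 mm.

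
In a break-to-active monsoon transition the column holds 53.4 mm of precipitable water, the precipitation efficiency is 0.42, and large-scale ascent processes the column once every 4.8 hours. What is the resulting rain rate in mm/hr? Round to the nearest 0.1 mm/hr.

Each overturning extracts ε × PW = 0.42 × 53.4 = 22.428 mm.
Rate = ε·PW / τ = 22.428 / 4.8 h = 4.7 mm/hr.

R ≈ 4.7 mm/hr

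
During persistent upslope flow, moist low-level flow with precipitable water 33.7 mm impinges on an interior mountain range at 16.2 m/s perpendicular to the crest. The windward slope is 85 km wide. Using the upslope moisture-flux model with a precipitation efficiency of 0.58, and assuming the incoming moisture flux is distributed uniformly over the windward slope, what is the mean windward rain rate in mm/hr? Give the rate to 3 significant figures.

R ≈ 13.4 mm/hr

Incoming column moisture flux per unit ridge length: F = V × PW = 16.2 × 33.7 = 545.94 mm·m/s.
Spread over the 85 km slope with efficiency ε = 0.58: R = ε·F/W = 0.58 × 545.94 / 85000 m = 3.725e-03 mm/s.
R = 3.725e-03 × 3600 = 13.4 mm/hr.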